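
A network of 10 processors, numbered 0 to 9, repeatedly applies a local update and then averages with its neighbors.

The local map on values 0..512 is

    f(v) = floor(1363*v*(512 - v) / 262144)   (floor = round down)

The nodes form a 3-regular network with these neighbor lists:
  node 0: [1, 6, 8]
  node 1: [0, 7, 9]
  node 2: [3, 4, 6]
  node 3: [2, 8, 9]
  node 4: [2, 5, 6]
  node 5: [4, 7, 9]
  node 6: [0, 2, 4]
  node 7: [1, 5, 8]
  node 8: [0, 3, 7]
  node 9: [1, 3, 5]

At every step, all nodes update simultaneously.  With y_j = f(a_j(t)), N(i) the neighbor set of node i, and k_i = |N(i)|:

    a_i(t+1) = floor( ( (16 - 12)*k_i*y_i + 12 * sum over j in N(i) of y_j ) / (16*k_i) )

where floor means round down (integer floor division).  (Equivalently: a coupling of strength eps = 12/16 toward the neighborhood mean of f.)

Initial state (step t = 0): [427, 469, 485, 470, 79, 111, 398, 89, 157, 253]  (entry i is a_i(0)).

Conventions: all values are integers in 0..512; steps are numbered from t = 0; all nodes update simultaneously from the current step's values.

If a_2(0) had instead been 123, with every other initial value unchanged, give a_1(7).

Answer: a_1(7) = 318
Key observation: This trace re-runs the system from the modified initial state.

Derivation:
t=0: [427, 469, 123, 470, 79, 111, 398, 89, 157, 253]
t=1: [204, 206, 190, 244, 222, 235, 212, 204, 193, 194]
t=2: [325, 324, 330, 324, 330, 329, 327, 327, 328, 331]
t=3: [314, 314, 313, 313, 312, 312, 313, 314, 314, 314]
t=4: [323, 323, 323, 323, 323, 323, 323, 323, 323, 323]
t=5: [317, 317, 317, 317, 317, 317, 317, 317, 317, 317]
t=6: [321, 321, 321, 321, 321, 321, 321, 321, 321, 321]
t=7: [318, 318, 318, 318, 318, 318, 318, 318, 318, 318]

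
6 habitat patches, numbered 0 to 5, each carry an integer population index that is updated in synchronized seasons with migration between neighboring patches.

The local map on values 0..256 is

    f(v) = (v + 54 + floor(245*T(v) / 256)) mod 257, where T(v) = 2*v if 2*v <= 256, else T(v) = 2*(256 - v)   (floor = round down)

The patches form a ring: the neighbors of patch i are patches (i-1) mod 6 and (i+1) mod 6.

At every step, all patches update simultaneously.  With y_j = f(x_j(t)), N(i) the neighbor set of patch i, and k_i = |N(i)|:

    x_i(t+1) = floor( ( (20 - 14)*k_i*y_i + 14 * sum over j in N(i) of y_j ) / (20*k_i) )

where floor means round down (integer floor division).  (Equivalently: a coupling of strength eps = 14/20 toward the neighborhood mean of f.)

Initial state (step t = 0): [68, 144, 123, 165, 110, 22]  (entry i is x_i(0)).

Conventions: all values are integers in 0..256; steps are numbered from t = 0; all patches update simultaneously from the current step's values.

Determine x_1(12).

Answer: x_1(12) = 148

Derivation:
t=0: [68, 144, 123, 165, 110, 22]
t=1: [171, 188, 148, 136, 124, 164]
t=2: [127, 132, 142, 156, 152, 141]
t=3: [163, 163, 155, 149, 150, 157]
t=4: [139, 140, 144, 147, 147, 143]
t=5: [157, 157, 155, 153, 153, 155]
t=6: [143, 143, 145, 146, 146, 145]
t=7: [155, 155, 154, 153, 153, 154]
t=8: [145, 145, 146, 146, 146, 146]
t=9: [153, 153, 153, 153, 153, 153]
t=10: [147, 147, 147, 147, 147, 147]
t=11: [152, 152, 152, 152, 152, 152]
t=12: [148, 148, 148, 148, 148, 148]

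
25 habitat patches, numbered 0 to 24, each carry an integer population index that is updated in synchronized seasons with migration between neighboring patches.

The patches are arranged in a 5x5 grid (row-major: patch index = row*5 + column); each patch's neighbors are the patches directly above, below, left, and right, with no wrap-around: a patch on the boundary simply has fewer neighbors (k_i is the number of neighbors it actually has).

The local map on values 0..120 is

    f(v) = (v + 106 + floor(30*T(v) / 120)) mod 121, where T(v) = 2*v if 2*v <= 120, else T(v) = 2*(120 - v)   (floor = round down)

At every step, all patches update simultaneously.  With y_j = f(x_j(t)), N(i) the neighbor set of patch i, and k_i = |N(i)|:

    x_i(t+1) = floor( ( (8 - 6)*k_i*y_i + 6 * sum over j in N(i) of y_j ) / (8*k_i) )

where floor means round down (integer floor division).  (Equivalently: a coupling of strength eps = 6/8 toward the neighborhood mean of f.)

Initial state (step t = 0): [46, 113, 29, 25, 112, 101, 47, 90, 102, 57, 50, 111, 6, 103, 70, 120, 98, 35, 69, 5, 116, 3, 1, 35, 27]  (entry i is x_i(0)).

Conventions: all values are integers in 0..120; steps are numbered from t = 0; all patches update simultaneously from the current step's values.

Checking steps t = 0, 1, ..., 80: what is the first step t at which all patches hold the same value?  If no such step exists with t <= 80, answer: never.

Answer: 6
Key observation: Synchronization is absorbing here: once all patches are equal they stay equal, and step 6 is the first all-equal step.

Derivation:
t=0: [46, 113, 29, 25, 112, 101, 47, 90, 102, 57, 50, 111, 6, 103, 70, 120, 98, 35, 69, 5, 116, 3, 1, 35, 27]  (not all equal)
t=1: [87, 59, 60, 61, 59, 66, 86, 77, 76, 86, 90, 85, 89, 93, 89, 90, 89, 83, 72, 74, 106, 103, 72, 62, 62]  (not all equal)
t=2: [78, 81, 76, 76, 79, 86, 82, 83, 83, 83, 86, 88, 87, 86, 87, 91, 89, 85, 83, 82, 94, 91, 84, 78, 78]  (not all equal)
t=3: [85, 84, 84, 84, 84, 86, 86, 85, 85, 86, 88, 88, 87, 87, 87, 89, 89, 87, 86, 86, 90, 89, 87, 85, 84]  (not all equal)
t=4: [87, 87, 87, 87, 87, 88, 87, 87, 87, 87, 88, 88, 88, 87, 88, 89, 88, 88, 87, 87, 89, 89, 88, 87, 87]  (not all equal)
t=5: [88, 88, 88, 88, 88, 88, 88, 88, 88, 88, 89, 88, 88, 88, 88, 89, 89, 88, 88, 88, 89, 89, 88, 88, 88]  (not all equal)
t=6: [89, 89, 89, 89, 89, 89, 89, 89, 89, 89, 89, 89, 89, 89, 89, 89, 89, 89, 89, 89, 89, 89, 89, 89, 89]  (all equal)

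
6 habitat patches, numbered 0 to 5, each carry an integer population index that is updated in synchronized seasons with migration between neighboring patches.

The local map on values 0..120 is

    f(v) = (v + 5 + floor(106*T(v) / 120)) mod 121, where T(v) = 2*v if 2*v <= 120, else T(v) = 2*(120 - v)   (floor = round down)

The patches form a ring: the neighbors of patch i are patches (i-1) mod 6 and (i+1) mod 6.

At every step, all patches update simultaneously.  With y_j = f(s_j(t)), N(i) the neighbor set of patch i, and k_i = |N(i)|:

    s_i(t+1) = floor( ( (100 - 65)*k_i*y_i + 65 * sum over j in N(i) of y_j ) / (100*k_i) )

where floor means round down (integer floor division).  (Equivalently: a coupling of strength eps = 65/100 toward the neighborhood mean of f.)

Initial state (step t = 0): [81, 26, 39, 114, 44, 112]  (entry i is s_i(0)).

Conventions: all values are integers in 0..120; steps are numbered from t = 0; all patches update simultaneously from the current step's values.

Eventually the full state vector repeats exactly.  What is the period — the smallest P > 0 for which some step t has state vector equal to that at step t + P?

Simulating step by step:
t=0: [81, 26, 39, 114, 44, 112]
t=1: [39, 73, 66, 40, 7, 15]
t=2: [67, 65, 66, 62, 60, 60]
t=3: [46, 45, 46, 47, 49, 48]
t=4: [11, 9, 11, 14, 16, 15]
t=5: [36, 32, 35, 42, 46, 43]
t=6: [67, 99, 65, 36, 4, 38]
t=7: [57, 36, 56, 56, 75, 58]
t=8: [62, 62, 59, 38, 39, 41]
t=9: [70, 47, 67, 90, 113, 93]
t=10: [27, 32, 28, 26, 19, 24]
t=11: [80, 84, 83, 71, 67, 69]
t=12: [35, 32, 34, 39, 42, 40]
t=13: [102, 97, 101, 71, 73, 73]
t=14: [25, 18, 26, 33, 40, 32]
t=15: [73, 67, 75, 95, 101, 93]
t=16: [36, 40, 35, 26, 21, 27]
t=17: [99, 106, 97, 79, 72, 81]
t=18: [22, 18, 23, 32, 36, 31]
t=19: [69, 62, 71, 88, 95, 86]
t=20: [40, 44, 39, 30, 26, 31]
t=21: [71, 75, 69, 91, 84, 93]
t=22: [34, 40, 35, 33, 27, 31]
t=23: [101, 105, 103, 92, 88, 89]
t=24: [19, 16, 18, 23, 26, 24]
t=25: [58, 53, 56, 66, 71, 68]
t=26: [39, 37, 37, 41, 42, 42]
t=27: [73, 108, 110, 76, 38, 36]
t=28: [52, 21, 20, 52, 84, 85]
t=29: [39, 50, 50, 39, 29, 29]
t=30: [73, 51, 51, 73, 93, 93]
t=31: [29, 29, 29, 29, 29, 29]
t=32: [85, 85, 85, 85, 85, 85]
t=33: [30, 30, 30, 30, 30, 30]
t=34: [88, 88, 88, 88, 88, 88]
t=35: [28, 28, 28, 28, 28, 28]
t=36: [82, 82, 82, 82, 82, 82]
t=37: [33, 33, 33, 33, 33, 33]
t=38: [96, 96, 96, 96, 96, 96]
t=39: [22, 22, 22, 22, 22, 22]
t=40: [65, 65, 65, 65, 65, 65]
t=41: [46, 46, 46, 46, 46, 46]
t=42: [11, 11, 11, 11, 11, 11]
t=43: [35, 35, 35, 35, 35, 35]
t=44: [101, 101, 101, 101, 101, 101]
t=45: [18, 18, 18, 18, 18, 18]
t=46: [54, 54, 54, 54, 54, 54]
t=47: [33, 33, 33, 33, 33, 33]

Answer: 10
Key observation: The state at step 37, [33, 33, 33, 33, 33, 33], reappears at step 47 — and no state repeats earlier — so the cycle the system enters has period 10.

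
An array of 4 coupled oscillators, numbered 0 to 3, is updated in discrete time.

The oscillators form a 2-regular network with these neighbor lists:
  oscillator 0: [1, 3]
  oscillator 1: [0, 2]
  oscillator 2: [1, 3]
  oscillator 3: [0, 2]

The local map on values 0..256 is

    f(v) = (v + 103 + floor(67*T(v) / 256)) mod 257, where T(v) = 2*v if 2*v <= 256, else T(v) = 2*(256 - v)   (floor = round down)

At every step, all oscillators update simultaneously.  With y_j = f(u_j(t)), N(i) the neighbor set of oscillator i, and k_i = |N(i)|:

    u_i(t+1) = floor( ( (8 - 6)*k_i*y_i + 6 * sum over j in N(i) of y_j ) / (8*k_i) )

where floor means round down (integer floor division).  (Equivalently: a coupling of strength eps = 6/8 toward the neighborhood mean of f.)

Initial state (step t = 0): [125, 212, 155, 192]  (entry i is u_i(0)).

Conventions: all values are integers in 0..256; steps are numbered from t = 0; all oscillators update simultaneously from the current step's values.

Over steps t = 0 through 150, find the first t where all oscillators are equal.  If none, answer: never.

Simulating step by step:
t=0: [125, 212, 155, 192]  (not all equal)
t=1: [66, 53, 70, 51]  (not all equal)
t=2: [186, 200, 188, 199]  (not all equal)
t=3: [72, 70, 73, 69]  (not all equal)
t=4: [209, 212, 209, 211]  (not all equal)
t=5: [80, 79, 80, 79]  (not all equal)
t=6: [223, 223, 223, 223]  (all equal)

Answer: 6
Key observation: Synchronization is absorbing here: once all oscillators are equal they stay equal, and step 6 is the first all-equal step.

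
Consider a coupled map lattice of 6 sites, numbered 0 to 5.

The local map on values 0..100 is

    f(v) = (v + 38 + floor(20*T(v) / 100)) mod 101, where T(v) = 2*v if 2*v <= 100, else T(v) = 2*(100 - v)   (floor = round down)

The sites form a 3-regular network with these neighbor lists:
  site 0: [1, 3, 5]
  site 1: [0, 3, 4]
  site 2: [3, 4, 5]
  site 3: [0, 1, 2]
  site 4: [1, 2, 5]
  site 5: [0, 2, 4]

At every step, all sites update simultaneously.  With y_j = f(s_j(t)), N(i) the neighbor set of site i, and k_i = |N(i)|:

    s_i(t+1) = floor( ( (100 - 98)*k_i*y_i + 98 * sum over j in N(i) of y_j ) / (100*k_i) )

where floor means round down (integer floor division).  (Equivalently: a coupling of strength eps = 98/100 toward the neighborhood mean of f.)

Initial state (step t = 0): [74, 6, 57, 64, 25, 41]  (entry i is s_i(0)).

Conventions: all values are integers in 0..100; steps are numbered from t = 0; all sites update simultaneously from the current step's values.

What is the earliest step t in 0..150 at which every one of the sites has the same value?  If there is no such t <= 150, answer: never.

Answer: never
Key observation: The state at step 30 reappears at step 32 — the system is in a cycle of period 2 from step 30 on.  No step 0..32 is synchronized, and the cycle repeats forever, so no step up to 150 (or ever) has all sites equal.

Derivation:
t=0: [74, 6, 57, 64, 25, 41]  (not all equal)
t=1: [51, 36, 60, 25, 51, 36]  (not all equal)
t=2: [81, 30, 55, 36, 61, 10]  (not all equal)
t=3: [72, 42, 50, 39, 46, 16]  (not all equal)
t=4: [81, 38, 50, 42, 53, 10]  (not all equal)
t=5: [78, 43, 51, 42, 49, 14]  (not all equal)
t=6: [82, 42, 51, 43, 53, 12]  (not all equal)
t=7: [81, 45, 52, 44, 51, 14]  (not all equal)
t=8: [51, 42, 53, 12, 21, 14]  (not all equal)
t=9: [67, 43, 58, 37, 53, 27]  (not all equal)
t=10: [85, 39, 56, 42, 60, 13]  (not all equal)
t=11: [80, 46, 54, 44, 51, 17]  (not all equal)
t=12: [53, 42, 54, 13, 23, 14]  (not all equal)
t=13: [68, 45, 59, 38, 54, 29]  (not all equal)
t=14: [55, 38, 58, 11, 29, 13]  (not all equal)
t=15: [65, 47, 61, 37, 53, 33]  (not all equal)
t=16: [57, 36, 59, 11, 32, 13]  (not all equal)
t=17: [64, 49, 62, 37, 52, 35]  (not all equal)
t=18: [59, 36, 60, 12, 34, 13]  (not all equal)
t=19: [64, 51, 63, 37, 52, 37]  (not all equal)
t=20: [60, 36, 61, 13, 36, 13]  (not all equal)
t=21: [65, 53, 65, 38, 53, 38]  (not all equal)
t=22: [62, 37, 62, 14, 37, 14]  (not all equal)
t=23: [66, 54, 66, 39, 54, 39]  (not all equal)
t=24: [63, 38, 63, 15, 38, 15]  (not all equal)
t=25: [68, 55, 68, 40, 55, 40]  (not all equal)
t=26: [65, 39, 65, 16, 39, 16]  (not all equal)
t=27: [69, 56, 69, 41, 56, 41]  (not all equal)
t=28: [65, 40, 65, 16, 40, 16]  (not all equal)
t=29: [70, 57, 70, 42, 57, 42]  (not all equal)
t=30: [66, 41, 66, 17, 41, 17]  (not all equal)
t=31: [71, 58, 71, 42, 58, 42]  (not all equal)
t=32: [66, 41, 66, 17, 41, 17]  (not all equal)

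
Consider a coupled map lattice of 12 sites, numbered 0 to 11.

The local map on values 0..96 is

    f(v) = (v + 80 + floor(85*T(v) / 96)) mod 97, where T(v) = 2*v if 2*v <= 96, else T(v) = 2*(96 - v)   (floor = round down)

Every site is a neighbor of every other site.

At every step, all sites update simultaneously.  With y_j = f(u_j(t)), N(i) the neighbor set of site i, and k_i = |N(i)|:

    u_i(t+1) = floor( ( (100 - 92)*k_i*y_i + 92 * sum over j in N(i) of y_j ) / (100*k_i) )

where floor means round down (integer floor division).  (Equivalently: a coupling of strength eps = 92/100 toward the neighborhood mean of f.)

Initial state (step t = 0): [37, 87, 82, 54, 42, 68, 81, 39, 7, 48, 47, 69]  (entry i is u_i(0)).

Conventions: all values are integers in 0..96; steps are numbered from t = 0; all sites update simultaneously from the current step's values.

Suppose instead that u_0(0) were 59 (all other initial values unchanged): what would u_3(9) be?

Answer: u_3(9) = 87
Key observation: This trace re-runs the system from the modified initial state.

Derivation:
t=0: [59, 87, 82, 54, 42, 68, 81, 39, 7, 48, 47, 69]
t=1: [35, 35, 35, 35, 35, 35, 35, 35, 35, 35, 35, 35]
t=2: [79, 79, 79, 79, 79, 79, 79, 79, 79, 79, 79, 79]
t=3: [92, 92, 92, 92, 92, 92, 92, 92, 92, 92, 92, 92]
t=4: [82, 82, 82, 82, 82, 82, 82, 82, 82, 82, 82, 82]
t=5: [89, 89, 89, 89, 89, 89, 89, 89, 89, 89, 89, 89]
t=6: [84, 84, 84, 84, 84, 84, 84, 84, 84, 84, 84, 84]
t=7: [88, 88, 88, 88, 88, 88, 88, 88, 88, 88, 88, 88]
t=8: [85, 85, 85, 85, 85, 85, 85, 85, 85, 85, 85, 85]
t=9: [87, 87, 87, 87, 87, 87, 87, 87, 87, 87, 87, 87]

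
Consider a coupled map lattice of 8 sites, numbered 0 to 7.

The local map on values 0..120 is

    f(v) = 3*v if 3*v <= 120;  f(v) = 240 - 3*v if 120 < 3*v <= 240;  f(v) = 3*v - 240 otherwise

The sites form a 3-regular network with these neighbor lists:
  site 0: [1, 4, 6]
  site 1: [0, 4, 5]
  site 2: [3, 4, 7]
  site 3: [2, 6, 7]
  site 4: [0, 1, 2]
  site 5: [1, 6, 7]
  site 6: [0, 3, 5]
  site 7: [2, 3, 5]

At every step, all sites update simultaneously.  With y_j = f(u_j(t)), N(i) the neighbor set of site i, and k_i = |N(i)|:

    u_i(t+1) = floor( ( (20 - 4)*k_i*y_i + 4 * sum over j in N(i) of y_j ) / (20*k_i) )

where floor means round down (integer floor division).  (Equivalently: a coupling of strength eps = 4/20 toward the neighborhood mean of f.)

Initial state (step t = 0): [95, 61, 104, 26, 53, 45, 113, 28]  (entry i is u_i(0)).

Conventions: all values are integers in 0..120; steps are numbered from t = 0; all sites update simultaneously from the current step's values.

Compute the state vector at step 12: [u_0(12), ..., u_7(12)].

Simulating step by step:
t=0: [95, 61, 104, 26, 53, 45, 113, 28]
t=1: [51, 61, 73, 79, 76, 100, 94, 84]
t=2: [77, 56, 18, 7, 20, 55, 43, 15]
t=3: [23, 67, 51, 30, 57, 75, 95, 46]
t=4: [65, 41, 87, 87, 68, 24, 47, 94]
t=5: [52, 103, 23, 27, 41, 74, 88, 41]
t=6: [81, 69, 76, 78, 108, 28, 31, 104]
t=7: [16, 37, 20, 16, 70, 80, 80, 64]
t=8: [47, 94, 56, 45, 38, 10, 6, 45]
t=9: [90, 49, 79, 97, 105, 35, 30, 97]
t=10: [41, 88, 14, 50, 68, 99, 84, 51]
t=11: [98, 33, 47, 81, 41, 53, 27, 82]
t=12: [63, 96, 87, 14, 110, 77, 74, 17]

Answer: [63, 96, 87, 14, 110, 77, 74, 17]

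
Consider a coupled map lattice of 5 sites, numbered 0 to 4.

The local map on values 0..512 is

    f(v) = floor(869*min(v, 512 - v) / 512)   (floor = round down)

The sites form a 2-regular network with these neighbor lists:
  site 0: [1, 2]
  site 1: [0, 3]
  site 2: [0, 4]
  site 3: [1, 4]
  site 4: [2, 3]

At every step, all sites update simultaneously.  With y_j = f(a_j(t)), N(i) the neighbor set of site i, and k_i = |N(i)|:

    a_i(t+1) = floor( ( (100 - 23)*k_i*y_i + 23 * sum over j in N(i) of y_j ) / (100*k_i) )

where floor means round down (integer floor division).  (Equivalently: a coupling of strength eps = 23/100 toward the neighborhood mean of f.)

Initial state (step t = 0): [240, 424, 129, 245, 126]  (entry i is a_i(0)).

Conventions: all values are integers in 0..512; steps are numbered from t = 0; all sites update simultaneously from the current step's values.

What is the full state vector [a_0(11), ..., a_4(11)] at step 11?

Simulating step by step:
t=0: [240, 424, 129, 245, 126]
t=1: [355, 209, 239, 361, 236]
t=2: [292, 332, 388, 283, 384]
t=3: [346, 322, 229, 358, 235]
t=4: [298, 310, 376, 283, 381]
t=5: [345, 349, 244, 363, 242]
t=6: [297, 274, 398, 272, 392]
t=7: [348, 398, 213, 383, 225]
t=8: [277, 205, 353, 233, 359]
t=9: [377, 358, 282, 373, 275]
t=10: [251, 254, 372, 257, 381]
t=11: [404, 430, 257, 407, 247]

Answer: [404, 430, 257, 407, 247]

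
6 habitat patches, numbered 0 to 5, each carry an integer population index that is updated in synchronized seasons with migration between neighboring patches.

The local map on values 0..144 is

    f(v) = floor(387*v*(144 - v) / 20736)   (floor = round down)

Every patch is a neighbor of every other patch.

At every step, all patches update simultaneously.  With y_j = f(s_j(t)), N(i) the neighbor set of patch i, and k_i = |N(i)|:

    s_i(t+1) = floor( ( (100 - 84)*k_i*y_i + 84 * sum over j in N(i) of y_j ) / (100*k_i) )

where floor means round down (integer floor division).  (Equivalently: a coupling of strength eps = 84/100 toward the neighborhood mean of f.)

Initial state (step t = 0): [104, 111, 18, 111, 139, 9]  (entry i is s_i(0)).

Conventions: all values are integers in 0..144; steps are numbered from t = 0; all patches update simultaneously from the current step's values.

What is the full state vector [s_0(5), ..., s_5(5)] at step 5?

Answer: [91, 91, 91, 91, 91, 91]

Derivation:
t=0: [104, 111, 18, 111, 139, 9]
t=1: [47, 48, 48, 48, 48, 48]
t=2: [85, 85, 85, 85, 85, 85]
t=3: [93, 93, 93, 93, 93, 93]
t=4: [88, 88, 88, 88, 88, 88]
t=5: [91, 91, 91, 91, 91, 91]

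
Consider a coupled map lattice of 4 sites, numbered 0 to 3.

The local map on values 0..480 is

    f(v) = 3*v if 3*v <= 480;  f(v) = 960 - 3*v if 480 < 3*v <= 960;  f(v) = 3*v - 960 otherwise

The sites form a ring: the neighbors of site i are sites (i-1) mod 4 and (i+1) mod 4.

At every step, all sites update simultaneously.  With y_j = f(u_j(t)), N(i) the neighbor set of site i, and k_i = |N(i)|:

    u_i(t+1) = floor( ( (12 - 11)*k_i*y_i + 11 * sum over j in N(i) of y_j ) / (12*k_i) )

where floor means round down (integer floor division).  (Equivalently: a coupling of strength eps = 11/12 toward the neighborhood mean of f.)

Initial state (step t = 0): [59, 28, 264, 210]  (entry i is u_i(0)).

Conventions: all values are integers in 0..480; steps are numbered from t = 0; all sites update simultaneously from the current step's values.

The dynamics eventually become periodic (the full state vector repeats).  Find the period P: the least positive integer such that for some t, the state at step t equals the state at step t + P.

Simulating step by step:
t=0: [59, 28, 264, 210]
t=1: [204, 165, 203, 185]
t=2: [427, 359, 428, 354]
t=3: [127, 305, 127, 304]
t=4: [74, 353, 74, 353]
t=5: [109, 211, 109, 211]
t=6: [327, 327, 327, 327]
t=7: [21, 21, 21, 21]
t=8: [63, 63, 63, 63]
t=9: [189, 189, 189, 189]
t=10: [393, 393, 393, 393]
t=11: [219, 219, 219, 219]
t=12: [303, 303, 303, 303]
t=13: [51, 51, 51, 51]
t=14: [153, 153, 153, 153]
t=15: [459, 459, 459, 459]
t=16: [417, 417, 417, 417]
t=17: [291, 291, 291, 291]
t=18: [87, 87, 87, 87]
t=19: [261, 261, 261, 261]
t=20: [177, 177, 177, 177]
t=21: [429, 429, 429, 429]
t=22: [327, 327, 327, 327]

Answer: 16
Key observation: The state at step 6, [327, 327, 327, 327], reappears at step 22 — and no state repeats earlier — so the cycle the system enters has period 16.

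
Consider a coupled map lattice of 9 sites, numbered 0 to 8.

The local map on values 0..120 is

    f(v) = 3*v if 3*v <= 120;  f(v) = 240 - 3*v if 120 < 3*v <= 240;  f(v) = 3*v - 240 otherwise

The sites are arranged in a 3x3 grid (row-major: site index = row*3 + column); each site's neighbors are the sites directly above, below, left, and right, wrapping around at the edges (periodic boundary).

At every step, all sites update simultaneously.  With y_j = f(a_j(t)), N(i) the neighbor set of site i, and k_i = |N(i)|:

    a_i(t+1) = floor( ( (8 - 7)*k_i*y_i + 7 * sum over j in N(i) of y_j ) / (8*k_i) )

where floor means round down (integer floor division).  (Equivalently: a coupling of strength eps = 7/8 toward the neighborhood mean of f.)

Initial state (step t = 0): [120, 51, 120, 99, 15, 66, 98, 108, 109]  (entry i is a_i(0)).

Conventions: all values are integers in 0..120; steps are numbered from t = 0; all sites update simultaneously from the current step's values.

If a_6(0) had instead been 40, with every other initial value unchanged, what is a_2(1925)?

Simulating step by step:
t=0: [120, 51, 120, 99, 15, 66, 40, 108, 109]
t=1: [99, 91, 88, 78, 64, 72, 91, 84, 90]
t=2: [28, 34, 34, 36, 22, 26, 27, 33, 24]
t=3: [96, 89, 86, 81, 92, 85, 89, 82, 87]
t=4: [22, 27, 26, 27, 15, 18, 20, 25, 17]
t=5: [73, 67, 64, 59, 69, 62, 67, 61, 64]
t=6: [43, 39, 41, 40, 50, 48, 46, 41, 49]
t=7: [113, 109, 105, 102, 109, 103, 109, 102, 106]
t=8: [81, 82, 82, 83, 73, 75, 78, 82, 74]
t=9: [6, 8, 9, 10, 10, 13, 8, 11, 9]
t=10: [25, 26, 27, 28, 31, 29, 26, 27, 30]
t=11: [79, 81, 82, 83, 83, 87, 81, 84, 82]
t=12: [4, 6, 7, 9, 10, 9, 6, 6, 9]
t=13: [19, 19, 21, 22, 23, 26, 20, 22, 21]
t=14: [60, 62, 63, 66, 67, 66, 62, 62, 66]
t=15: [51, 51, 49, 47, 46, 43, 50, 48, 49]
t=16: [91, 93, 94, 97, 98, 98, 93, 93, 96]
t=17: [41, 41, 43, 45, 46, 49, 42, 44, 44]
t=18: [112, 110, 109, 106, 105, 104, 110, 109, 106]
t=19: [87, 86, 84, 82, 80, 78, 85, 83, 83]
t=20: [13, 11, 13, 9, 8, 6, 11, 10, 10]
t=21: [33, 33, 31, 28, 26, 28, 31, 30, 30]
t=22: [93, 91, 93, 87, 87, 85, 91, 90, 90]
t=23: [32, 32, 30, 26, 24, 26, 30, 29, 29]
t=24: [89, 87, 89, 83, 83, 81, 87, 86, 86]
t=25: [20, 20, 18, 14, 12, 14, 18, 17, 17]
t=26: [53, 51, 53, 47, 47, 45, 51, 50, 50]
t=27: [87, 87, 89, 93, 95, 93, 89, 90, 90]
t=28: [27, 29, 27, 33, 33, 35, 29, 30, 30]
t=29: [87, 87, 89, 93, 95, 93, 89, 90, 90]

Answer: a_2(1925) = 89
Key observation: The state at step 27, [87, 87, 89, 93, 95, 93, 89, 90, 90], reappears at step 29: the system is in a cycle of period 2 from step 27 on.  Therefore the state at step 1925 equals the state at step 27 + ((1925 - 27) mod 2) = 27, which is [87, 87, 89, 93, 95, 93, 89, 90, 90].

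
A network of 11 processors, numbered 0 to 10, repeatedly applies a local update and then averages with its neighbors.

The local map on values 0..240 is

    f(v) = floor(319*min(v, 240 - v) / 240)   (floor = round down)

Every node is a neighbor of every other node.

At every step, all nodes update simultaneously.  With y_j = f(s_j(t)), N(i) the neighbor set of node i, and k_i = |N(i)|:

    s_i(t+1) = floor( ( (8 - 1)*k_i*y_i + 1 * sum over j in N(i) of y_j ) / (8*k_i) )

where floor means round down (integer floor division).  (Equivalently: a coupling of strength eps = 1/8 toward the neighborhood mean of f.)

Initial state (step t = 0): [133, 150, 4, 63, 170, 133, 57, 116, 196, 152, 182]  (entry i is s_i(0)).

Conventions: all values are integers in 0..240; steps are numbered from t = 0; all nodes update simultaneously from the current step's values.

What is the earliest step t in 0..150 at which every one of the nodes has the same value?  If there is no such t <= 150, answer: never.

Simulating step by step:
t=0: [133, 150, 4, 63, 170, 133, 57, 116, 196, 152, 182]  (not all equal)
t=1: [135, 115, 17, 84, 93, 135, 77, 146, 63, 113, 79]  (not all equal)
t=2: [135, 146, 34, 111, 121, 135, 103, 122, 87, 145, 106]  (not all equal)
t=3: [137, 124, 56, 144, 154, 137, 135, 152, 117, 126, 138]  (not all equal)
t=4: [135, 150, 81, 127, 116, 135, 137, 118, 151, 148, 134]  (not all equal)
t=5: [138, 121, 110, 147, 151, 138, 135, 153, 120, 123, 139]  (not all equal)
t=6: [135, 155, 144, 125, 120, 135, 138, 118, 156, 152, 134]  (not all equal)
t=7: [138, 115, 128, 149, 155, 138, 135, 153, 114, 118, 139]  (not all equal)
t=8: [135, 149, 146, 122, 115, 135, 138, 117, 148, 153, 134]  (not all equal)
t=9: [138, 122, 125, 153, 149, 138, 135, 152, 123, 117, 139]  (not all equal)
t=10: [135, 153, 150, 118, 122, 135, 138, 118, 152, 152, 134]  (not all equal)
t=11: [138, 117, 121, 153, 153, 138, 135, 153, 118, 118, 139]  (not all equal)
t=12: [135, 152, 155, 118, 118, 135, 138, 118, 153, 153, 134]  (not all equal)
t=13: [138, 118, 115, 153, 153, 138, 134, 153, 117, 117, 139]  (not all equal)
t=14: [135, 153, 149, 118, 118, 135, 139, 118, 152, 152, 134]  (not all equal)
t=15: [138, 117, 122, 153, 153, 138, 134, 153, 118, 118, 139]  (not all equal)
t=16: [135, 152, 153, 118, 118, 135, 139, 118, 153, 153, 134]  (not all equal)
t=17: [138, 118, 117, 153, 153, 138, 134, 153, 117, 117, 139]  (not all equal)
t=18: [135, 153, 152, 118, 118, 135, 139, 118, 152, 152, 134]  (not all equal)
t=19: [138, 117, 118, 153, 153, 138, 134, 153, 118, 118, 139]  (not all equal)
t=20: [135, 152, 153, 118, 118, 135, 139, 118, 153, 153, 134]  (not all equal)

Answer: never
Key observation: The state at step 16 reappears at step 20 — the system is in a cycle of period 4 from step 16 on.  No step 0..20 is synchronized, and the cycle repeats forever, so no step up to 150 (or ever) has all nodes equal.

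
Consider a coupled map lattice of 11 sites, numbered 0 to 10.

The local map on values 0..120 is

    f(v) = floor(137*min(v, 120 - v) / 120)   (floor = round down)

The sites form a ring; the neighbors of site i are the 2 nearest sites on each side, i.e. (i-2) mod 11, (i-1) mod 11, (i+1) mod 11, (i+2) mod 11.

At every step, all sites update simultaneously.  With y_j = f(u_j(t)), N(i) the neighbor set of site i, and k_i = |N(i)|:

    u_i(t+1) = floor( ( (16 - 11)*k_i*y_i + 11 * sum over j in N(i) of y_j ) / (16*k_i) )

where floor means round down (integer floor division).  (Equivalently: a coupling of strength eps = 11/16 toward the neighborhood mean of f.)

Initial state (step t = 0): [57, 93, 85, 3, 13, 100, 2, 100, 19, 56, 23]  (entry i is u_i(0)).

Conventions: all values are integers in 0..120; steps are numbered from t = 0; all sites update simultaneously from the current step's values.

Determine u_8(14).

Simulating step by step:
t=0: [57, 93, 85, 3, 13, 100, 2, 100, 19, 56, 23]
t=1: [47, 32, 31, 18, 15, 13, 14, 25, 25, 42, 38]
t=2: [44, 37, 32, 23, 19, 18, 19, 26, 31, 40, 41]
t=3: [44, 40, 35, 28, 24, 22, 24, 29, 35, 41, 43]
t=4: [46, 43, 38, 33, 29, 28, 29, 33, 38, 43, 46]
t=5: [49, 46, 42, 38, 35, 33, 35, 38, 42, 46, 49]
t=6: [52, 50, 47, 43, 40, 39, 40, 43, 47, 50, 52]
t=7: [57, 55, 52, 49, 46, 46, 46, 49, 52, 55, 57]
t=8: [62, 61, 58, 55, 53, 53, 53, 55, 58, 61, 62]
t=9: [66, 65, 64, 62, 61, 60, 61, 62, 64, 65, 66]
t=10: [61, 62, 63, 65, 66, 66, 66, 65, 63, 62, 61]
t=11: [66, 65, 64, 62, 61, 61, 61, 62, 64, 65, 66]
t=12: [61, 62, 63, 65, 66, 66, 66, 65, 63, 62, 61]
t=13: [66, 65, 64, 62, 61, 61, 61, 62, 64, 65, 66]
t=14: [61, 62, 63, 65, 66, 66, 66, 65, 63, 62, 61]

Answer: u_8(14) = 63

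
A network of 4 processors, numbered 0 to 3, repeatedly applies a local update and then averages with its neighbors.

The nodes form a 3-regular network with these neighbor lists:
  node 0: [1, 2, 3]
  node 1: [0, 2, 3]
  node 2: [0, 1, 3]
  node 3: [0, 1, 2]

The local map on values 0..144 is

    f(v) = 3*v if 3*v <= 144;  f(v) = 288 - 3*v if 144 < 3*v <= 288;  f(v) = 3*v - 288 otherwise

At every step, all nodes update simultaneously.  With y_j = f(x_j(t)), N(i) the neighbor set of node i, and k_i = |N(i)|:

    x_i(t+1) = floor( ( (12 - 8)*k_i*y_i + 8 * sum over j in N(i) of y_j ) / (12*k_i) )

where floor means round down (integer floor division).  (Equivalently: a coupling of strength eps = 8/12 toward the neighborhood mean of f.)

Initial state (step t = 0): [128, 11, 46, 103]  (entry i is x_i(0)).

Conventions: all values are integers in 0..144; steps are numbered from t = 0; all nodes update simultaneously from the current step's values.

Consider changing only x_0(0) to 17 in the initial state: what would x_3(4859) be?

Answer: x_3(4859) = 117
Key observation: The state at step 6, [9, 9, 9, 9], reappears at step 14: the system is in a cycle of period 8 from step 6 on.  Therefore the state at step 4859 equals the state at step 6 + ((4859 - 6) mod 8) = 11, which is [117, 117, 117, 117].

Derivation:
t=0: [17, 11, 46, 103]
t=1: [59, 57, 69, 56]
t=2: [107, 108, 104, 108]
t=3: [32, 32, 31, 32]
t=4: [95, 95, 95, 95]
t=5: [3, 3, 3, 3]
t=6: [9, 9, 9, 9]
t=7: [27, 27, 27, 27]
t=8: [81, 81, 81, 81]
t=9: [45, 45, 45, 45]
t=10: [135, 135, 135, 135]
t=11: [117, 117, 117, 117]
t=12: [63, 63, 63, 63]
t=13: [99, 99, 99, 99]
t=14: [9, 9, 9, 9]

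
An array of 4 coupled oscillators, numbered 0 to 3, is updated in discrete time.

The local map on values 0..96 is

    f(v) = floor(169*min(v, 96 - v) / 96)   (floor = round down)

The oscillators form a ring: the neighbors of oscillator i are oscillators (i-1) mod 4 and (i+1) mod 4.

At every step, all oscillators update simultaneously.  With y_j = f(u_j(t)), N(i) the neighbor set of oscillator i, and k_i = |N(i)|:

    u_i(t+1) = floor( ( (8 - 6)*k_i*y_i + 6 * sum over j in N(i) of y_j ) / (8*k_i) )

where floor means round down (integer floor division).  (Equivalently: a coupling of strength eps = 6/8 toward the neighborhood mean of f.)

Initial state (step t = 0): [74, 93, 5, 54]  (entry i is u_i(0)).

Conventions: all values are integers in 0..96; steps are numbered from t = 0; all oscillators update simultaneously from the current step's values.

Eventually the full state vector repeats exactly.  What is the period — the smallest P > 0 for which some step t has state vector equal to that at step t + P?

Answer: 8
Key observation: The state at step 5, [64, 60, 64, 60], reappears at step 13 — and no state repeats earlier — so the cycle the system enters has period 8.

Derivation:
t=0: [74, 93, 5, 54]
t=1: [38, 18, 31, 35]
t=2: [51, 52, 48, 60]
t=3: [72, 80, 73, 76]
t=4: [34, 37, 33, 39]
t=5: [64, 60, 64, 60]
t=6: [61, 57, 61, 57]
t=7: [66, 62, 66, 62]
t=8: [57, 53, 57, 53]
t=9: [73, 69, 73, 69]
t=10: [45, 41, 45, 41]
t=11: [73, 77, 73, 77]
t=12: [34, 38, 34, 38]
t=13: [64, 60, 64, 60]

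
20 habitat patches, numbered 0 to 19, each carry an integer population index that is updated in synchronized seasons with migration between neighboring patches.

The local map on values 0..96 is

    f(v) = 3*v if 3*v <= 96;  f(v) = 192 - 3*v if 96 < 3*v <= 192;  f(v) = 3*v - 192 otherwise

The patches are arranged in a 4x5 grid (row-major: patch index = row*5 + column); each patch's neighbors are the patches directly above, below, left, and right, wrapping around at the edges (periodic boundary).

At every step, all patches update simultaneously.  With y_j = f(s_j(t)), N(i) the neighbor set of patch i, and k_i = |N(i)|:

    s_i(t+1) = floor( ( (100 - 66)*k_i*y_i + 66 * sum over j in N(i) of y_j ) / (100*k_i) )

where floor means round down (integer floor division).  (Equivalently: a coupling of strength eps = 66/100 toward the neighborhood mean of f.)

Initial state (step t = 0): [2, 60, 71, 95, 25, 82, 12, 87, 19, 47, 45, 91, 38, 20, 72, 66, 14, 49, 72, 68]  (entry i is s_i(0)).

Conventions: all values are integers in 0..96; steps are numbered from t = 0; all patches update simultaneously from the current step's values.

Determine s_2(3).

Answer: s_2(3) = 48

Derivation:
t=0: [2, 60, 71, 95, 25, 82, 12, 87, 19, 47, 45, 91, 38, 20, 72, 66, 14, 49, 72, 68]
t=1: [26, 21, 43, 60, 52, 43, 47, 55, 64, 51, 46, 62, 68, 50, 37, 21, 38, 42, 42, 25]
t=2: [63, 65, 49, 31, 45, 58, 43, 29, 19, 42, 53, 34, 27, 40, 62, 68, 59, 58, 54, 66]
t=3: [15, 21, 48, 62, 47, 33, 54, 70, 71, 45, 32, 62, 71, 53, 31, 13, 25, 34, 41, 19]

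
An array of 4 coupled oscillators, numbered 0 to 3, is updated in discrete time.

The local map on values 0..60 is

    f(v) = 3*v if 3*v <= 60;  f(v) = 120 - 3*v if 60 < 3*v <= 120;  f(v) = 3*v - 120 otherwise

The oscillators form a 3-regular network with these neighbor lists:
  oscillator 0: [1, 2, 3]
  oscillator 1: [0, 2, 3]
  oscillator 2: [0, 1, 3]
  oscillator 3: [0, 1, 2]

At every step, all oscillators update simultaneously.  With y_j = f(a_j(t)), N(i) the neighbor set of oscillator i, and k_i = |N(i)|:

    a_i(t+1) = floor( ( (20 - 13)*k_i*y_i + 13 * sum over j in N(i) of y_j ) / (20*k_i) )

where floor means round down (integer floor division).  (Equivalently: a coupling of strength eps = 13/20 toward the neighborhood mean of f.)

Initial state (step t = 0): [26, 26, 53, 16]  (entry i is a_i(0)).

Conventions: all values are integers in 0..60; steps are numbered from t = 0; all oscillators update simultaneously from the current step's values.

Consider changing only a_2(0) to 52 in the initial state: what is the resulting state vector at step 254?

Simulating step by step:
t=0: [26, 26, 52, 16]
t=1: [42, 42, 41, 42]
t=2: [5, 5, 4, 5]
t=3: [14, 14, 13, 14]
t=4: [41, 41, 40, 41]
t=5: [2, 2, 1, 2]
t=6: [5, 5, 4, 5]

Answer: [5, 5, 4, 5]
Key observation: The state at step 2, [5, 5, 4, 5], reappears at step 6: the system is in a cycle of period 4 from step 2 on.  Therefore the state at step 254 equals the state at step 2 + ((254 - 2) mod 4) = 2, which is [5, 5, 4, 5].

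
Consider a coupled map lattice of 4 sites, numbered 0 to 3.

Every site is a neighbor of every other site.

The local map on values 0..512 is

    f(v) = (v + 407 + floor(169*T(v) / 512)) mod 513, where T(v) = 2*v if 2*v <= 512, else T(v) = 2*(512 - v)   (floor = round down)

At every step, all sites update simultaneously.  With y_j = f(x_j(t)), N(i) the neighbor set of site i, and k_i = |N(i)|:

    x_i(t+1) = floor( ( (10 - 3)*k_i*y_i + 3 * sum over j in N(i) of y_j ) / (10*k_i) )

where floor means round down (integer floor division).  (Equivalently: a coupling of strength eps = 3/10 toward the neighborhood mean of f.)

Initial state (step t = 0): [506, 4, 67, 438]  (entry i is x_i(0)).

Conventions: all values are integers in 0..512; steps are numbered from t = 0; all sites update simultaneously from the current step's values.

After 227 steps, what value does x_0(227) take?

Answer: x_0(227) = 350
Key observation: The state at step 8, [350, 350, 350, 350], reappears at step 9: the system is in a cycle of period 1 from step 8 on.  Therefore the state at step 227 equals the state at step 8 + ((227 - 8) mod 1) = 8, which is [350, 350, 350, 350].

Derivation:
t=0: [506, 4, 67, 438]
t=1: [361, 367, 123, 348]
t=2: [328, 329, 174, 325]
t=3: [326, 326, 230, 326]
t=4: [335, 335, 295, 335]
t=5: [343, 343, 335, 343]
t=6: [347, 347, 345, 347]
t=7: [349, 349, 349, 349]
t=8: [350, 350, 350, 350]
t=9: [350, 350, 350, 350]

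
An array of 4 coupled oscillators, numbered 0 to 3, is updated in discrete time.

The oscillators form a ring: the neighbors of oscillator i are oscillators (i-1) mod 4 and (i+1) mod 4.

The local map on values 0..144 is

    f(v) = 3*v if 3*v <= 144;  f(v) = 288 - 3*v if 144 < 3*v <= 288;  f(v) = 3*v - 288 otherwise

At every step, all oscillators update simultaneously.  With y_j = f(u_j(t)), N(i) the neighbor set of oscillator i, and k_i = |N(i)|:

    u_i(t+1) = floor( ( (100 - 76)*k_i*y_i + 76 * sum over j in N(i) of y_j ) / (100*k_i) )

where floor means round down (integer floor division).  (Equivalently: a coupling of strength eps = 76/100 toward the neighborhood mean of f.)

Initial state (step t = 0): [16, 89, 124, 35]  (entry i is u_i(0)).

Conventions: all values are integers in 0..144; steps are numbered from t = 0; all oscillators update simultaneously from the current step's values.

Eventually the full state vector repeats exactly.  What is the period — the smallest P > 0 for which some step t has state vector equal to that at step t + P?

Simulating step by step:
t=0: [16, 89, 124, 35]
t=1: [59, 55, 68, 75]
t=2: [97, 103, 90, 89]
t=3: [16, 13, 20, 13]
t=4: [41, 50, 44, 50]
t=5: [134, 130, 136, 130]
t=6: [104, 113, 106, 113]
t=7: [44, 32, 45, 32]
t=8: [104, 124, 105, 124]
t=9: [69, 39, 70, 39]
t=10: [108, 88, 107, 88]
t=11: [26, 31, 26, 31]
t=12: [89, 81, 89, 81]
t=13: [39, 26, 39, 26]
t=14: [87, 107, 87, 107]
t=15: [31, 28, 31, 28]
t=16: [86, 90, 86, 90]
t=17: [20, 27, 20, 27]
t=18: [75, 65, 75, 65]
t=19: [85, 70, 85, 70]
t=20: [67, 43, 67, 43]
t=21: [118, 97, 118, 97]
t=22: [18, 50, 18, 50]
t=23: [117, 74, 117, 74]
t=24: [65, 63, 65, 63]
t=25: [97, 94, 97, 94]
t=26: [5, 3, 5, 3]
t=27: [10, 13, 10, 13]
t=28: [36, 32, 36, 32]
t=29: [98, 105, 98, 105]
t=30: [21, 11, 21, 11]
t=31: [40, 55, 40, 55]
t=32: [122, 120, 122, 120]
t=33: [73, 76, 73, 76]
t=34: [62, 66, 62, 66]
t=35: [92, 99, 92, 99]
t=36: [9, 11, 9, 11]
t=37: [31, 28, 31, 28]

Answer: 22
Key observation: The state at step 15, [31, 28, 31, 28], reappears at step 37 — and no state repeats earlier — so the cycle the system enters has period 22.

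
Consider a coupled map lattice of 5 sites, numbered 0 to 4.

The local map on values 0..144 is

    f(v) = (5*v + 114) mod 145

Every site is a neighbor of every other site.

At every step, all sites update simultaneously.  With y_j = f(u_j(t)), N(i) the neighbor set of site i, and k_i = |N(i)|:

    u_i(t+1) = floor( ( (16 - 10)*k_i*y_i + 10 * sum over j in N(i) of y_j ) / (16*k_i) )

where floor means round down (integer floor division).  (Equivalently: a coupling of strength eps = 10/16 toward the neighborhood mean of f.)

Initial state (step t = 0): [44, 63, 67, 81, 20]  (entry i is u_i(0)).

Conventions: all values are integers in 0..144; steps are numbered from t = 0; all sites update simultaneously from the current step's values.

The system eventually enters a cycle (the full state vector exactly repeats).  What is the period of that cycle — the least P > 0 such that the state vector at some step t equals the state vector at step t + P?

Answer: 14
Key observation: The state at step 59, [119, 119, 119, 119, 119], reappears at step 73 — and no state repeats earlier — so the cycle the system enters has period 14.

Derivation:
t=0: [44, 63, 67, 81, 20]
t=1: [64, 85, 57, 73, 69]
t=2: [97, 89, 90, 76, 71]
t=3: [61, 84, 85, 69, 64]
t=4: [106, 99, 100, 83, 109]
t=5: [60, 53, 54, 67, 64]
t=6: [99, 92, 93, 75, 104]
t=7: [71, 96, 97, 77, 77]
t=8: [37, 33, 34, 44, 44]
t=9: [59, 87, 88, 67, 67]
t=10: [85, 84, 85, 62, 62]
t=11: [112, 111, 112, 119, 119]
t=12: [104, 103, 104, 111, 111]
t=13: [64, 63, 64, 71, 71]
t=14: [108, 107, 108, 84, 84]
t=15: [81, 79, 81, 86, 86]
t=16: [90, 88, 90, 95, 95]
t=17: [89, 87, 89, 63, 63]
t=18: [127, 124, 127, 130, 130]
t=19: [26, 23, 26, 29, 29]
t=20: [101, 98, 101, 104, 104]
t=21: [41, 38, 41, 44, 44]
t=22: [31, 28, 31, 34, 34]
t=23: [126, 123, 126, 129, 129]
t=24: [21, 18, 21, 24, 24]
t=25: [76, 73, 76, 79, 79]
t=26: [61, 58, 61, 64, 64]
t=27: [131, 128, 131, 134, 134]
t=28: [46, 43, 46, 49, 49]
t=29: [56, 53, 56, 59, 59]
t=30: [106, 103, 106, 109, 109]
t=31: [66, 63, 66, 69, 69]
t=32: [34, 62, 34, 37, 37]
t=33: [97, 96, 97, 69, 69]
t=34: [19, 18, 19, 20, 20]
t=35: [64, 63, 64, 65, 65]
t=36: [99, 98, 99, 68, 68]
t=37: [25, 24, 25, 22, 22]
t=38: [88, 87, 88, 85, 85]
t=39: [113, 112, 113, 110, 110]
t=40: [93, 92, 93, 90, 90]
t=41: [138, 137, 138, 135, 135]
t=42: [73, 72, 73, 70, 70]
t=43: [38, 37, 38, 35, 35]
t=44: [53, 52, 53, 82, 82]
t=45: [88, 87, 88, 88, 88]
t=46: [118, 117, 118, 118, 118]
t=47: [123, 122, 123, 123, 123]
t=48: [25, 56, 25, 25, 25]
t=49: [95, 97, 95, 95, 95]
t=50: [10, 12, 10, 10, 10]
t=51: [20, 22, 20, 20, 20]
t=52: [70, 72, 70, 70, 70]
t=53: [30, 32, 30, 30, 30]
t=54: [120, 122, 120, 120, 120]
t=55: [135, 137, 135, 135, 135]
t=56: [65, 67, 65, 65, 65]
t=57: [5, 7, 5, 5, 5]
t=58: [117, 88, 117, 117, 117]
t=59: [119, 119, 119, 119, 119]
t=60: [129, 129, 129, 129, 129]
t=61: [34, 34, 34, 34, 34]
t=62: [139, 139, 139, 139, 139]
t=63: [84, 84, 84, 84, 84]
t=64: [99, 99, 99, 99, 99]
t=65: [29, 29, 29, 29, 29]
t=66: [114, 114, 114, 114, 114]
t=67: [104, 104, 104, 104, 104]
t=68: [54, 54, 54, 54, 54]
t=69: [94, 94, 94, 94, 94]
t=70: [4, 4, 4, 4, 4]
t=71: [134, 134, 134, 134, 134]
t=72: [59, 59, 59, 59, 59]
t=73: [119, 119, 119, 119, 119]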